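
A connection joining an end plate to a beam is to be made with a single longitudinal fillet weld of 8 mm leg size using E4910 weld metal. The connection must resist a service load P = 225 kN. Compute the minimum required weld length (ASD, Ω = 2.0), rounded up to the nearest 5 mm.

E49XX → F_EXX = 490 MPa.
Throat t_e = 0.707 × 8 = 5.656 mm.
r_n/Ω = (0.6 × 490 × 5.656) / 2.0 = 831.4 N/mm = 0.8314 kN/mm.
L_req = P / (r_n/Ω) = 225 / 0.8314 = 270.6 mm total.
Round up → use L = 275 mm.

L = 275 mm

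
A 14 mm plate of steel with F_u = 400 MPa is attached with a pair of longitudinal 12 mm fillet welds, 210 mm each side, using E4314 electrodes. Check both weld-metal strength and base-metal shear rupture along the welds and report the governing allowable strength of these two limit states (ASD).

E43XX → F_EXX = 430 MPa.
t_e = 0.707 × 12 = 8.484 mm; L = 420 mm.
Weld metal: R_n/Ω = (1/2.0) × 0.6 × 430 × 8.484 × 420 × 10⁻³ = 459.7 kN.
Base metal (shear rupture): R_n/Ω = (1/2.0) × 0.6 × 400 × 14 × 420 × 10⁻³ = 705.6 kN.
Governing: weld metal.

R_n/Ω ≈ 460 kN (weld metal governs)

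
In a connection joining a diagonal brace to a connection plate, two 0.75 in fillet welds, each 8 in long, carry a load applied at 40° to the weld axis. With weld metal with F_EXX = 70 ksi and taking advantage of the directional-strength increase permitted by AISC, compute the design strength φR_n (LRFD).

φR_n ≈ 336 kips

t_e = 0.707 × 0.75 = 0.5302 in; A_we = 0.5302 × 16 = 8.484 in².
Directional factor: 1.0 + 0.5 sin^1.5(40°) = 1.258.
F_nw = 0.6 × 70 × 1.258 = 52.82 ksi.
φR_n = 0.75 × 52.82 × 8.484 = 336.1 kips.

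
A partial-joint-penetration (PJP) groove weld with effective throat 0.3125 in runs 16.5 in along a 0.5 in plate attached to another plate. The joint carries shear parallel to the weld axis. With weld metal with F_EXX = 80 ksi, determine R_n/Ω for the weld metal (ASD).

R_n/Ω ≈ 124 kips

Effective throat (given) t_e = 0.3125 in.
A_we = 0.3125 × 16.5 = 5.156 in².
F_nw = 0.6 F_EXX = 48 ksi.
R_n/Ω = (48 × 5.156) / 2.0 = 123.8 kips.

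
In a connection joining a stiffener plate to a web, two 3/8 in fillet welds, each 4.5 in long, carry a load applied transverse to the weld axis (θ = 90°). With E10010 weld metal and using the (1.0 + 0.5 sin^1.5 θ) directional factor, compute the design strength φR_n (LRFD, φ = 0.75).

φR_n ≈ 161 kips

E100XX → F_EXX = 100 ksi.
t_e = 0.707 × 0.375 = 0.2651 in; A_we = 0.2651 × 9 = 2.386 in².
Directional factor: 1.0 + 0.5 sin^1.5(90°) = 1.5.
F_nw = 0.6 × 100 × 1.5 = 90 ksi.
φR_n = 0.75 × 90 × 2.386 = 161.1 kips.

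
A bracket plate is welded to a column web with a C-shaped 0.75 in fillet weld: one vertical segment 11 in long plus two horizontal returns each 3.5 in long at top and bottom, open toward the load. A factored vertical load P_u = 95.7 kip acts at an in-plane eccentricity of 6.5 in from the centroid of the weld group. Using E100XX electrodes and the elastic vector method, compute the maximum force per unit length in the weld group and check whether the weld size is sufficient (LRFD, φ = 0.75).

E100XX → F_EXX = 100 ksi.
Total weld length L_w = 18 in. Treat welds as unit-width lines.
Centroid: x̄ = 2×3.5×1.75 / 18 = 0.6806 in from the vertical weld.
Polar moment about centroid: J = I_x + I_y = [11³/12 + 2×3.5×5.5²] + [11×0.6806² + 2(3.5³/12 + 3.5×1.069²)] = 342.9 in³.
Direct shear f_v = P/L_w = 95.7 / 18 = 5.317 kip/in (vertical).
Torsion M = P·e = 95.7 × 6.5 = 622.05 kip·in.
Critical point at (x, y) = (2.819, 5.5) from centroid. f_tx = M·y/J = 9.977 kip/in; f_ty = M·x/J = 5.115 kip/in.
Resultant f_max = √[f_tx² + (f_v + f_ty)²] = √[9.977² + (5.317 + 5.115)²] = 14.43 kip/in.
Capacity per unit length: φr_n = 0.75 × 0.6 × 100 × (0.707 × 0.75) = 23.86 kip/in.
14.43 ≤ 23.86 → adequate.

f_max ≈ 14.4 kip/in; adequate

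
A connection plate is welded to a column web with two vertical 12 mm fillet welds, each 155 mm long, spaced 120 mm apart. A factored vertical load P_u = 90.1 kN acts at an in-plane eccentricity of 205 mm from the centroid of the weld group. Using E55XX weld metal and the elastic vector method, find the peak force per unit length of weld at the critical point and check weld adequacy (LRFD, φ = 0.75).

E55XX → F_EXX = 550 MPa.
Total weld length L_w = 310 mm. Treat welds as unit-width lines.
Polar moment about centroid: J = 2[d³/12 + d(b/2)²] = 2[155³/12 + 155×60²] = 1737000 mm³.
Direct shear f_v = P/L_w = 90.1×10³ / 310 = 290.6 N/mm (vertical).
Torsion M = P·e = 90.1×10³ × 205 = 18470000 N·mm.
Critical point at (x, y) = (60, 77.5) from centroid. f_tx = M·y/J = 824.3 N/mm; f_ty = M·x/J = 638.1 N/mm.
Resultant f_max = √[f_tx² + (f_v + f_ty)²] = √[824.3² + (290.6 + 638.1)²] = 1242 N/mm.
Capacity per unit length: φr_n = 0.75 × 0.6 × 550 × (0.707 × 12) = 2100 N/mm.
1242 ≤ 2100 → adequate.

f_max ≈ 1240 N/mm; adequate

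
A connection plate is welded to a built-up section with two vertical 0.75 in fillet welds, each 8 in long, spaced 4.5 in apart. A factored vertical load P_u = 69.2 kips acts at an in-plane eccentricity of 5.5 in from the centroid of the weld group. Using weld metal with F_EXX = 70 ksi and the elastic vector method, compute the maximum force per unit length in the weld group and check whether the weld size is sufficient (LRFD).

Total weld length L_w = 16 in. Treat welds as unit-width lines.
Polar moment about centroid: J = 2[d³/12 + d(b/2)²] = 2[8³/12 + 8×2.25²] = 166.3 in³.
Direct shear f_v = P/L_w = 69.2 / 16 = 4.325 kip/in (vertical).
Torsion M = P·e = 69.2 × 5.5 = 380.6 kip·in.
Critical point at (x, y) = (2.25, 4) from centroid. f_tx = M·y/J = 9.153 kip/in; f_ty = M·x/J = 5.148 kip/in.
Resultant f_max = √[f_tx² + (f_v + f_ty)²] = √[9.153² + (4.325 + 5.148)²] = 13.17 kip/in.
Capacity per unit length: φr_n = 0.75 × 0.6 × 70 × (0.707 × 0.75) = 16.7 kip/in.
13.17 ≤ 16.7 → adequate.

f_max ≈ 13.2 kip/in; adequate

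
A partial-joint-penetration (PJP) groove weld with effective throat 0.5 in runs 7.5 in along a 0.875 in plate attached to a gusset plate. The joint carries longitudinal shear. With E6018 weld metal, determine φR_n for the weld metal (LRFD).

φR_n ≈ 101 kip

E60XX → F_EXX = 60 ksi.
Effective throat (given) t_e = 0.5 in.
A_we = 0.5 × 7.5 = 3.75 in².
F_nw = 0.6 F_EXX = 36 ksi.
φR_n = 0.75 × 36 × 3.75 = 101.2 kip.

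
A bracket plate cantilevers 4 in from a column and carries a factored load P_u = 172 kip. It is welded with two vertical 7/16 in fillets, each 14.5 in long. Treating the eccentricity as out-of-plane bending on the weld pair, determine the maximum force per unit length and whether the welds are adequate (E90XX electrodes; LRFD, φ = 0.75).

E90XX → F_EXX = 90 ksi.
L_w = 2 × 14.5 = 29 in; section modulus (unit throat) S = 2 × L²/6 = 70.08 in².
Direct shear f_v = P/L_w = 172/29 = 5.931 kip/in.
Moment M = P × e = 172 × 4 = 688 kip·in; bending f_b = M/S = 9.817 kip/in.
f_max = √(f_v² + f_b²) = √(5.931² + 9.817²) = 11.47 kip/in.
φr_n = 0.75 × 0.6 × 90 × (0.707 × 0.4375) = 12.53 kip/in → adequate.

f_max ≈ 11.5 kip/in; adequate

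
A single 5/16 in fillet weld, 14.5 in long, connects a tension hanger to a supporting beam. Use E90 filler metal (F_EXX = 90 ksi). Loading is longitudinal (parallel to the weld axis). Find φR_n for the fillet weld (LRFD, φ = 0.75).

φR_n ≈ 130 kips

Effective throat t_e = 0.707 × 0.3125 = 0.2209 in.
Total length L = 14.5 in; A_we = 0.2209 × 14.5 = 3.204 in².
F_nw = 0.6 F_EXX = 0.6 × 90 = 54 ksi.
φR_n = 0.75 × 54 × 3.204 = 129.7 kips.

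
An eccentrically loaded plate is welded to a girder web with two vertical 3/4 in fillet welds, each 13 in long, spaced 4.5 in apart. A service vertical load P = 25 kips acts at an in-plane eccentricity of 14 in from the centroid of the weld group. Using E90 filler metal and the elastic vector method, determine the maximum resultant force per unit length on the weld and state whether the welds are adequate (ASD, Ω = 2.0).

f_max ≈ 5.23 kip/in; adequate

E90XX → F_EXX = 90 ksi.
Total weld length L_w = 26 in. Treat welds as unit-width lines.
Polar moment about centroid: J = 2[d³/12 + d(b/2)²] = 2[13³/12 + 13×2.25²] = 497.8 in³.
Direct shear f_v = P/L_w = 25 / 26 = 0.9615 kip/in (vertical).
Torsion M = P·e = 25 × 14 = 350 kip·in.
Critical point at (x, y) = (2.25, 6.5) from centroid. f_tx = M·y/J = 4.57 kip/in; f_ty = M·x/J = 1.582 kip/in.
Resultant f_max = √[f_tx² + (f_v + f_ty)²] = √[4.57² + (0.9615 + 1.582)²] = 5.23 kip/in.
Capacity per unit length: r_n/Ω = (1/2.0) × 0.6 × 90 × (0.707 × 0.75) = 14.32 kip/in.
5.23 ≤ 14.32 → adequate.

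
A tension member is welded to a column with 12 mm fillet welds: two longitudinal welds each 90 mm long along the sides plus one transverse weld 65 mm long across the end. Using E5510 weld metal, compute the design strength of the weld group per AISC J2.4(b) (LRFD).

φR_n ≈ 526 kN

E55XX → F_EXX = 550 MPa.
t_e = 0.707 × 12 = 8.484 mm.
R_nwl = 0.6 × 550 × 8.484 × 180 × 10⁻³ = 503.9 kN (longitudinal, 2 welds).
R_nwt = 0.6 × 550 × 8.484 × 65 × 10⁻³ = 182 kN (transverse, base value).
(i) R_nwl + R_nwt = 685.9 kN; (ii) 0.85 R_nwl + 1.5 R_nwt = 701.3 kN.
R_n = max = 701.3 kN [governs: (ii)]; φR_n = 526 kN.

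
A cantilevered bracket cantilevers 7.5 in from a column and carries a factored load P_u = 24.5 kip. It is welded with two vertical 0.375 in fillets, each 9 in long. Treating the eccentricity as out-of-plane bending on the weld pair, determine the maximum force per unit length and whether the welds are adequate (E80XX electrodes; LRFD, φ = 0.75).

f_max ≈ 6.94 kip/in; adequate

E80XX → F_EXX = 80 ksi.
L_w = 2 × 9 = 18 in; section modulus (unit throat) S = 2 × L²/6 = 27 in².
Direct shear f_v = P/L_w = 24.5/18 = 1.361 kip/in.
Moment M = P × e = 24.5 × 7.5 = 183.75 kip·in; bending f_b = M/S = 6.806 kip/in.
f_max = √(f_v² + f_b²) = √(1.361² + 6.806²) = 6.94 kip/in.
φr_n = 0.75 × 0.6 × 80 × (0.707 × 0.375) = 9.544 kip/in → adequate.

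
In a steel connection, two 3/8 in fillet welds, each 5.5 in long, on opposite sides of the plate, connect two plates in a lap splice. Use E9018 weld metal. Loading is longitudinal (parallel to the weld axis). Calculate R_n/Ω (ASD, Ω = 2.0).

E90XX → F_EXX = 90 ksi.
Effective throat t_e = 0.707 × 0.375 = 0.2651 in.
Total length L = 11 in; A_we = 0.2651 × 11 = 2.916 in².
F_nw = 0.6 F_EXX = 0.6 × 90 = 54 ksi.
R_n = 54 × 2.916 = 157.5 kip; R_n/Ω = 157.5/2.0 = 78.74 kip.

R_n/Ω ≈ 78.7 kip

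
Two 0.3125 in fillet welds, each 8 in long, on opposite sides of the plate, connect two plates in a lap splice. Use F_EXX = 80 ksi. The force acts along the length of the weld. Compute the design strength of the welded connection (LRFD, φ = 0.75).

φR_n ≈ 127 kip

Effective throat t_e = 0.707 × 0.3125 = 0.2209 in.
Total length L = 16 in; A_we = 0.2209 × 16 = 3.535 in².
F_nw = 0.6 F_EXX = 0.6 × 80 = 48 ksi.
φR_n = 0.75 × 48 × 3.535 = 127.3 kip.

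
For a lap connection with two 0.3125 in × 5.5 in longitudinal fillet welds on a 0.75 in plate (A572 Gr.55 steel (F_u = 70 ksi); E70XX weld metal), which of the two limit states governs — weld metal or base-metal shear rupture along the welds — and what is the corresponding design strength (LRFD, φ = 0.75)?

E70XX → F_EXX = 70 ksi.
t_e = 0.707 × 0.3125 = 0.2209 in; L = 11 in.
Weld metal: φR_n = 0.75 × 0.6 × 70 × 0.2209 × 11 = 76.55 kips.
Base metal (shear rupture): φR_n = 0.75 × 0.6 × 70 × 0.75 × 11 = 259.9 kips.
Governing: weld metal.

φR_n ≈ 76.6 kips (weld metal governs)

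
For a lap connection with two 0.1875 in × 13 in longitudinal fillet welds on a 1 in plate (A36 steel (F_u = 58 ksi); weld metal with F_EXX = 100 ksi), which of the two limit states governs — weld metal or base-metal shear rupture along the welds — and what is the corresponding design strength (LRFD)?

φR_n ≈ 155 kip (weld metal governs)

t_e = 0.707 × 0.1875 = 0.1326 in; L = 26 in.
Weld metal: φR_n = 0.75 × 0.6 × 100 × 0.1326 × 26 = 155.1 kip.
Base metal (shear rupture): φR_n = 0.75 × 0.6 × 58 × 1 × 26 = 678.6 kip.
Governing: weld metal.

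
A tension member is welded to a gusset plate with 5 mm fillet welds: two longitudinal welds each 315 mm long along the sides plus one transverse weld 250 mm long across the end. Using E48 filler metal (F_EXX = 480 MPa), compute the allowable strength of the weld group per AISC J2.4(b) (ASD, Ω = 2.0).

t_e = 0.707 × 5 = 3.535 mm.
R_nwl = 0.6 × 480 × 3.535 × 630 × 10⁻³ = 641.4 kN (longitudinal, 2 welds).
R_nwt = 0.6 × 480 × 3.535 × 250 × 10⁻³ = 254.5 kN (transverse, base value).
(i) R_nwl + R_nwt = 895.9 kN; (ii) 0.85 R_nwl + 1.5 R_nwt = 927 kN.
R_n = max = 927 kN [governs: (ii)]; R_n/Ω = 463.5 kN.

R_n/Ω ≈ 463 kN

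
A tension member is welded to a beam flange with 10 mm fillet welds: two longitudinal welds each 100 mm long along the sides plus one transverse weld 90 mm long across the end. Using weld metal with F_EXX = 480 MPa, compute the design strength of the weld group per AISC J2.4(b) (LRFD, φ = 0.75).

φR_n ≈ 466 kN

t_e = 0.707 × 10 = 7.07 mm.
R_nwl = 0.6 × 480 × 7.07 × 200 × 10⁻³ = 407.2 kN (longitudinal, 2 welds).
R_nwt = 0.6 × 480 × 7.07 × 90 × 10⁻³ = 183.3 kN (transverse, base value).
(i) R_nwl + R_nwt = 590.5 kN; (ii) 0.85 R_nwl + 1.5 R_nwt = 621 kN.
R_n = max = 621 kN [governs: (ii)]; φR_n = 465.8 kN.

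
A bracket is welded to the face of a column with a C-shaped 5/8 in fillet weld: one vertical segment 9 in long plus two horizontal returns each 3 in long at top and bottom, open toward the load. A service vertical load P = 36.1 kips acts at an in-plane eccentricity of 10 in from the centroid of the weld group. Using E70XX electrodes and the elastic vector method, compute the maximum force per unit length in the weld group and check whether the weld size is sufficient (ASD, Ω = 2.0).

f_max ≈ 10.8 kip/in; NOT adequate

E70XX → F_EXX = 70 ksi.
Total weld length L_w = 15 in. Treat welds as unit-width lines.
Centroid: x̄ = 2×3×1.5 / 15 = 0.6 in from the vertical weld.
Polar moment about centroid: J = I_x + I_y = [9³/12 + 2×3×4.5²] + [9×0.6² + 2(3³/12 + 3×0.9²)] = 194.8 in³.
Direct shear f_v = P/L_w = 36.1 / 15 = 2.407 kip/in (vertical).
Torsion M = P·e = 36.1 × 10 = 361 kip·in.
Critical point at (x, y) = (2.4, 4.5) from centroid. f_tx = M·y/J = 8.337 kip/in; f_ty = M·x/J = 4.446 kip/in.
Resultant f_max = √[f_tx² + (f_v + f_ty)²] = √[8.337² + (2.407 + 4.446)²] = 10.79 kip/in.
Capacity per unit length: r_n/Ω = (1/2.0) × 0.6 × 70 × (0.707 × 0.625) = 9.279 kip/in.
10.79 > 9.279 → NOT adequate.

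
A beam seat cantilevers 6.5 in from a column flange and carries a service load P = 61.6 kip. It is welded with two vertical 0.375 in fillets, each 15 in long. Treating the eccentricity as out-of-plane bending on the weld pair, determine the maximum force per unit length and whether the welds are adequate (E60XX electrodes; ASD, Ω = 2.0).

E60XX → F_EXX = 60 ksi.
L_w = 2 × 15 = 30 in; section modulus (unit throat) S = 2 × L²/6 = 75 in².
Direct shear f_v = P/L_w = 61.6/30 = 2.053 kip/in.
Moment M = P × e = 61.6 × 6.5 = 400.4 kip·in; bending f_b = M/S = 5.339 kip/in.
f_max = √(f_v² + f_b²) = √(2.053² + 5.339²) = 5.72 kip/in.
r_n/Ω = (1/2.0) × 0.6 × 60 × (0.707 × 0.375) = 4.772 kip/in → NOT adequate.

f_max ≈ 5.72 kip/in; NOT adequate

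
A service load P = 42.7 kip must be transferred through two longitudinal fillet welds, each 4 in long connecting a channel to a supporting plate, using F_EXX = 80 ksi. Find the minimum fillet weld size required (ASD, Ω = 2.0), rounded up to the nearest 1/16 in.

Total weld length L = 8 in.
Required throat t_e = P × Ω / (0.6 F_EXX × L) = 42.7 × 2.0 / (0.6 × 80 × 8) = 0.2224 in.
Required leg w = t_e / 0.707 = 0.3146 in → use 3/8 in.

w = 3/8 in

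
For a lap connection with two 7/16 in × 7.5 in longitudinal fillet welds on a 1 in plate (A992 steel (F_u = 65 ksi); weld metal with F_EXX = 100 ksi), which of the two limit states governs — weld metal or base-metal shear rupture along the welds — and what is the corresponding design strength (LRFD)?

φR_n ≈ 209 kips (weld metal governs)

t_e = 0.707 × 0.4375 = 0.3093 in; L = 15 in.
Weld metal: φR_n = 0.75 × 0.6 × 100 × 0.3093 × 15 = 208.8 kips.
Base metal (shear rupture): φR_n = 0.75 × 0.6 × 65 × 1 × 15 = 438.8 kips.
Governing: weld metal.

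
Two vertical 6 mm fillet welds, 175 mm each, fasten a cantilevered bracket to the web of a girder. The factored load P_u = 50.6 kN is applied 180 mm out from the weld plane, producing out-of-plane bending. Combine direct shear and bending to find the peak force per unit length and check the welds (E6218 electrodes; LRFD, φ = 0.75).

f_max ≈ 904 N/mm; adequate

E62XX → F_EXX = 620 MPa.
L_w = 2 × 175 = 350 mm; section modulus (unit throat) S = 2 × L²/6 = 10210 mm².
Direct shear f_v = P/L_w = 50.6×10³/350 = 144.6 N/mm.
Moment M = P × e = 50.6×10³ × 180 = 9108000 N·mm; bending f_b = M/S = 892.2 N/mm.
f_max = √(f_v² + f_b²) = √(144.6² + 892.2²) = 903.8 N/mm.
φr_n = 0.75 × 0.6 × 620 × (0.707 × 6) = 1184 N/mm → adequate.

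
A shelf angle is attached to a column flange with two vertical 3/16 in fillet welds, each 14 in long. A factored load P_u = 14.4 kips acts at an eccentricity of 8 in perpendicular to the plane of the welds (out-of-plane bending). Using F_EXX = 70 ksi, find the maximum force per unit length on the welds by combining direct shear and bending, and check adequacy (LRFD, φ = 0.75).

f_max ≈ 1.84 kip/in; adequate

L_w = 2 × 14 = 28 in; section modulus (unit throat) S = 2 × L²/6 = 65.33 in².
Direct shear f_v = P/L_w = 14.4/28 = 0.5143 kip/in.
Moment M = P × e = 14.4 × 8 = 115.2 kip·in; bending f_b = M/S = 1.763 kip/in.
f_max = √(f_v² + f_b²) = √(0.5143² + 1.763²) = 1.837 kip/in.
φr_n = 0.75 × 0.6 × 70 × (0.707 × 0.1875) = 4.176 kip/in → adequate.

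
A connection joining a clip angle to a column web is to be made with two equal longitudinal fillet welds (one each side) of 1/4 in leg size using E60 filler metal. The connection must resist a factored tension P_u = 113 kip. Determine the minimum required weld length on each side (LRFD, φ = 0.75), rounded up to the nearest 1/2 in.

E60XX → F_EXX = 60 ksi.
Throat t_e = 0.707 × 0.25 = 0.1767 in.
φr_n = 0.75 × 0.6 × 60 × 0.1767 = 4.772 kip/in.
L_req = P_u / φr_n = 113 / 4.772 = 23.68 in total.
Per side: 23.68 / 2 = 11.84 in.
Round up → use L = 12 in on each side.

L = 12 in on each side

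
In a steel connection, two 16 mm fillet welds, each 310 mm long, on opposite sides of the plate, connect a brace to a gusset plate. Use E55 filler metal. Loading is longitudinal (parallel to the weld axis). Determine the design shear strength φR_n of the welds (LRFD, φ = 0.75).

φR_n ≈ 1740 kN

E55XX → F_EXX = 550 MPa.
Effective throat t_e = 0.707 × 16 = 11.31 mm.
Total length L = 620 mm; A_we = 11.31 × 620 = 7013 mm².
F_nw = 0.6 F_EXX = 0.6 × 550 = 330 MPa.
φR_n = 0.75 × 330 × 7013 × 10⁻³ = 1736 kN.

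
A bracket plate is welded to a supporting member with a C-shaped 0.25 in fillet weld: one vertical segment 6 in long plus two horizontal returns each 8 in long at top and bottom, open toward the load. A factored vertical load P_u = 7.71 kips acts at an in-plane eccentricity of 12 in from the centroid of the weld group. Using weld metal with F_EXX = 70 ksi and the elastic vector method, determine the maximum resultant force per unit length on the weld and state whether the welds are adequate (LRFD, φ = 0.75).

f_max ≈ 2.03 kip/in; adequate

Total weld length L_w = 22 in. Treat welds as unit-width lines.
Centroid: x̄ = 2×8×4 / 22 = 2.909 in from the vertical weld.
Polar moment about centroid: J = I_x + I_y = [6³/12 + 2×8×3²] + [6×2.909² + 2(8³/12 + 8×1.091²)] = 317.2 in³.
Direct shear f_v = P/L_w = 7.71 / 22 = 0.3505 kip/in (vertical).
Torsion M = P·e = 7.71 × 12 = 92.52 kip·in.
Critical point at (x, y) = (5.091, 3) from centroid. f_tx = M·y/J = 0.8752 kip/in; f_ty = M·x/J = 1.485 kip/in.
Resultant f_max = √[f_tx² + (f_v + f_ty)²] = √[0.8752² + (0.3505 + 1.485)²] = 2.034 kip/in.
Capacity per unit length: φr_n = 0.75 × 0.6 × 70 × (0.707 × 0.25) = 5.568 kip/in.
2.034 ≤ 5.568 → adequate.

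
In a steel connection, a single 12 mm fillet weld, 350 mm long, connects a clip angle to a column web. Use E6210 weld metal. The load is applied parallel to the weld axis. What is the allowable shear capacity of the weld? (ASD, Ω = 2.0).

R_n/Ω ≈ 552 kN

E62XX → F_EXX = 620 MPa.
Effective throat t_e = 0.707 × 12 = 8.484 mm.
Total length L = 350 mm; A_we = 8.484 × 350 = 2969 mm².
F_nw = 0.6 F_EXX = 0.6 × 620 = 372 MPa.
R_n = 372 × 2969 × 10⁻³ = 1105 kN; R_n/Ω = 1105/2.0 = 552.3 kN.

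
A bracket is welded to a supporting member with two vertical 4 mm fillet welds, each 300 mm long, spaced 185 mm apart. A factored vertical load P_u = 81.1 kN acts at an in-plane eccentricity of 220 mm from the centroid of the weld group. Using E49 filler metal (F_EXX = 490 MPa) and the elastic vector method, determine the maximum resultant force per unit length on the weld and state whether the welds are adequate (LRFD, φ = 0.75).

Total weld length L_w = 600 mm. Treat welds as unit-width lines.
Polar moment about centroid: J = 2[d³/12 + d(b/2)²] = 2[300³/12 + 300×92.5²] = 9634000 mm³.
Direct shear f_v = P/L_w = 81.1×10³ / 600 = 135.2 N/mm (vertical).
Torsion M = P·e = 81.1×10³ × 220 = 17842000 N·mm.
Critical point at (x, y) = (92.5, 150) from centroid. f_tx = M·y/J = 277.8 N/mm; f_ty = M·x/J = 171.3 N/mm.
Resultant f_max = √[f_tx² + (f_v + f_ty)²] = √[277.8² + (135.2 + 171.3)²] = 413.6 N/mm.
Capacity per unit length: φr_n = 0.75 × 0.6 × 490 × (0.707 × 4) = 623.6 N/mm.
413.6 ≤ 623.6 → adequate.

f_max ≈ 414 N/mm; adequate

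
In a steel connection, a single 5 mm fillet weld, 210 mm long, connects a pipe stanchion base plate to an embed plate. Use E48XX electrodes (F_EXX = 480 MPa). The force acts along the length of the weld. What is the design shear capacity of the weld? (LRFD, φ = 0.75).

φR_n ≈ 160 kN

Effective throat t_e = 0.707 × 5 = 3.535 mm.
Total length L = 210 mm; A_we = 3.535 × 210 = 742.3 mm².
F_nw = 0.6 F_EXX = 0.6 × 480 = 288 MPa.
φR_n = 0.75 × 288 × 742.3 × 10⁻³ = 160.3 kN.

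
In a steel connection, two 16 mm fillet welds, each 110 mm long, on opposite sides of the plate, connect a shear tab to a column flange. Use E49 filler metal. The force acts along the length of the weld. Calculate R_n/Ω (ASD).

E49XX → F_EXX = 490 MPa.
Effective throat t_e = 0.707 × 16 = 11.31 mm.
Total length L = 220 mm; A_we = 11.31 × 220 = 2489 mm².
F_nw = 0.6 F_EXX = 0.6 × 490 = 294 MPa.
R_n = 294 × 2489 × 10⁻³ = 731.7 kN; R_n/Ω = 731.7/2.0 = 365.8 kN.

R_n/Ω ≈ 366 kN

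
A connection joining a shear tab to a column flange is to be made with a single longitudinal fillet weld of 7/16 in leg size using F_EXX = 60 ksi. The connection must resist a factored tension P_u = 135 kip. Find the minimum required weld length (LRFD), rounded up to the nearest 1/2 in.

Throat t_e = 0.707 × 0.4375 = 0.3093 in.
φr_n = 0.75 × 0.6 × 60 × 0.3093 = 8.351 kip/in.
L_req = P_u / φr_n = 135 / 8.351 = 16.16 in total.
Round up → use L = 16.5 in.

L = 16.5 in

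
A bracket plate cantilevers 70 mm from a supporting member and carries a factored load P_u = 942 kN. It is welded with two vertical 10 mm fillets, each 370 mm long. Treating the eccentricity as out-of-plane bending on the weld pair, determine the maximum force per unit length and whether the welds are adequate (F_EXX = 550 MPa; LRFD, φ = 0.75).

L_w = 2 × 370 = 740 mm; section modulus (unit throat) S = 2 × L²/6 = 45630 mm².
Direct shear f_v = P/L_w = 942×10³/740 = 1273 N/mm.
Moment M = P × e = 942×10³ × 70 = 65940000 N·mm; bending f_b = M/S = 1445 N/mm.
f_max = √(f_v² + f_b²) = √(1273² + 1445²) = 1926 N/mm.
φr_n = 0.75 × 0.6 × 550 × (0.707 × 10) = 1750 N/mm → NOT adequate.

f_max ≈ 1930 N/mm; NOT adequate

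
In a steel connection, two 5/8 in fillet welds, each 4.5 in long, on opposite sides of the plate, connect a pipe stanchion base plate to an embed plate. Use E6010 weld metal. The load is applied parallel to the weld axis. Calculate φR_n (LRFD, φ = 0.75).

E60XX → F_EXX = 60 ksi.
Effective throat t_e = 0.707 × 0.625 = 0.4419 in.
Total length L = 9 in; A_we = 0.4419 × 9 = 3.977 in².
F_nw = 0.6 F_EXX = 0.6 × 60 = 36 ksi.
φR_n = 0.75 × 36 × 3.977 = 107.4 kip.

φR_n ≈ 107 kip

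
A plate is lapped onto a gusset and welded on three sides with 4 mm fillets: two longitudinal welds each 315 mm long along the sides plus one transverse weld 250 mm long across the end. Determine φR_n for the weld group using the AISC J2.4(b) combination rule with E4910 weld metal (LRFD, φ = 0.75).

φR_n ≈ 568 kN

E49XX → F_EXX = 490 MPa.
t_e = 0.707 × 4 = 2.828 mm.
R_nwl = 0.6 × 490 × 2.828 × 630 × 10⁻³ = 523.8 kN (longitudinal, 2 welds).
R_nwt = 0.6 × 490 × 2.828 × 250 × 10⁻³ = 207.9 kN (transverse, base value).
(i) R_nwl + R_nwt = 731.7 kN; (ii) 0.85 R_nwl + 1.5 R_nwt = 757 kN.
R_n = max = 757 kN [governs: (ii)]; φR_n = 567.8 kN.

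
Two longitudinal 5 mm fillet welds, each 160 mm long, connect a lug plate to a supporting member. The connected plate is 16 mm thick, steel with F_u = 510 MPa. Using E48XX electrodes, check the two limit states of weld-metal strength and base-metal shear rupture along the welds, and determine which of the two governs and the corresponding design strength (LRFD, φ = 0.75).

E48XX → F_EXX = 480 MPa.
t_e = 0.707 × 5 = 3.535 mm; L = 320 mm.
Weld metal: φR_n = 0.75 × 0.6 × 480 × 3.535 × 320 × 10⁻³ = 244.3 kN.
Base metal (shear rupture): φR_n = 0.75 × 0.6 × 510 × 16 × 320 × 10⁻³ = 1175 kN.
Governing: weld metal.

φR_n ≈ 244 kN (weld metal governs)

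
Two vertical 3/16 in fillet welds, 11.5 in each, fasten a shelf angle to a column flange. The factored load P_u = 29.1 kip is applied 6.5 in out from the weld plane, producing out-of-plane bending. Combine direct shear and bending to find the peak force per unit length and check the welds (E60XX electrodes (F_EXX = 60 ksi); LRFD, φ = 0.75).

f_max ≈ 4.47 kip/in; NOT adequate

L_w = 2 × 11.5 = 23 in; section modulus (unit throat) S = 2 × L²/6 = 44.08 in².
Direct shear f_v = P/L_w = 29.1/23 = 1.265 kip/in.
Moment M = P × e = 29.1 × 6.5 = 189.15 kip·in; bending f_b = M/S = 4.291 kip/in.
f_max = √(f_v² + f_b²) = √(1.265² + 4.291²) = 4.473 kip/in.
φr_n = 0.75 × 0.6 × 60 × (0.707 × 0.1875) = 3.579 kip/in → NOT adequate.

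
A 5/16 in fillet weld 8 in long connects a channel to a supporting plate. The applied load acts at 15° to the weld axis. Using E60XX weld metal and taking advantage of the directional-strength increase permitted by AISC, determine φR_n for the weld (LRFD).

E60XX → F_EXX = 60 ksi.
t_e = 0.707 × 0.3125 = 0.2209 in; A_we = 0.2209 × 8 = 1.767 in².
Directional factor: 1.0 + 0.5 sin^1.5(15°) = 1.066.
F_nw = 0.6 × 60 × 1.066 = 38.37 ksi.
φR_n = 0.75 × 38.37 × 1.767 = 50.86 kip.

φR_n ≈ 50.9 kip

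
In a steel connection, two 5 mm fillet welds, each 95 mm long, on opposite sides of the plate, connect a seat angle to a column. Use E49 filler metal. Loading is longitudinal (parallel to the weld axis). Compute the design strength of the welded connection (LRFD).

φR_n ≈ 148 kN

E49XX → F_EXX = 490 MPa.
Effective throat t_e = 0.707 × 5 = 3.535 mm.
Total length L = 190 mm; A_we = 3.535 × 190 = 671.6 mm².
F_nw = 0.6 F_EXX = 0.6 × 490 = 294 MPa.
φR_n = 0.75 × 294 × 671.6 × 10⁻³ = 148.1 kN.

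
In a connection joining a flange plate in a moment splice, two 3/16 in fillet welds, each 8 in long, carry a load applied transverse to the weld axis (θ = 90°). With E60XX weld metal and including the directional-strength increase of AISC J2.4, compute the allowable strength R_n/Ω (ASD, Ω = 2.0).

E60XX → F_EXX = 60 ksi.
t_e = 0.707 × 0.1875 = 0.1326 in; A_we = 0.1326 × 16 = 2.121 in².
Directional factor: 1.0 + 0.5 sin^1.5(90°) = 1.5.
F_nw = 0.6 × 60 × 1.5 = 54 ksi.
R_n/Ω = (54 × 2.121) / 2.0 = 57.27 kips.

R_n/Ω ≈ 57.3 kips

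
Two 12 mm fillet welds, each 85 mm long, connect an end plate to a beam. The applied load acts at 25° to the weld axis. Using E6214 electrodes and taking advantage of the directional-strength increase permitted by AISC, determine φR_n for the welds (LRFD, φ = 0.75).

E62XX → F_EXX = 620 MPa.
t_e = 0.707 × 12 = 8.484 mm; A_we = 8.484 × 170 = 1442 mm².
Directional factor: 1.0 + 0.5 sin^1.5(25°) = 1.137.
F_nw = 0.6 × 620 × 1.137 = 423.1 MPa.
φR_n = 0.75 × 423.1 × 1442 × 10⁻³ = 457.7 kN.

φR_n ≈ 458 kN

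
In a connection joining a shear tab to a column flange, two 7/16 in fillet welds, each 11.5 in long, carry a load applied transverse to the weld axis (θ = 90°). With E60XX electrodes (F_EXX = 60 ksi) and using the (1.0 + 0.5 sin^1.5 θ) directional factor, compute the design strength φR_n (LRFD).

t_e = 0.707 × 0.4375 = 0.3093 in; A_we = 0.3093 × 23 = 7.114 in².
Directional factor: 1.0 + 0.5 sin^1.5(90°) = 1.5.
F_nw = 0.6 × 60 × 1.5 = 54 ksi.
φR_n = 0.75 × 54 × 7.114 = 288.1 kips.

φR_n ≈ 288 kips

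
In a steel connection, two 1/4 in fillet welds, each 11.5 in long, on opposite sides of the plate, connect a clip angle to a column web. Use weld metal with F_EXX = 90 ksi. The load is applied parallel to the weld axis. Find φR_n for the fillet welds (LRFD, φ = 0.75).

Effective throat t_e = 0.707 × 0.25 = 0.1767 in.
Total length L = 23 in; A_we = 0.1767 × 23 = 4.065 in².
F_nw = 0.6 F_EXX = 0.6 × 90 = 54 ksi.
φR_n = 0.75 × 54 × 4.065 = 164.6 kips.

φR_n ≈ 165 kips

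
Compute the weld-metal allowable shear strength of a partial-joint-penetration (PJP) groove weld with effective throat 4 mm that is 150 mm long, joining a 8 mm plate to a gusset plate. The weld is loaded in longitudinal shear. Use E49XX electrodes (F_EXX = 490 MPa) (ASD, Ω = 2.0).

R_n/Ω ≈ 88.2 kN

Effective throat (given) t_e = 4 mm.
A_we = 4 × 150 = 600 mm².
F_nw = 0.6 F_EXX = 294 MPa.
R_n/Ω = (294 × 600) / 2.0 × 10⁻³ = 88.2 kN.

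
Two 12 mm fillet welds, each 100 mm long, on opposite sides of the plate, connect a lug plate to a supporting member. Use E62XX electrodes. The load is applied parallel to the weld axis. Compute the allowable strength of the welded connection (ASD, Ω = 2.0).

R_n/Ω ≈ 316 kN

E62XX → F_EXX = 620 MPa.
Effective throat t_e = 0.707 × 12 = 8.484 mm.
Total length L = 200 mm; A_we = 8.484 × 200 = 1697 mm².
F_nw = 0.6 F_EXX = 0.6 × 620 = 372 MPa.
R_n = 372 × 1697 × 10⁻³ = 631.2 kN; R_n/Ω = 631.2/2.0 = 315.6 kN.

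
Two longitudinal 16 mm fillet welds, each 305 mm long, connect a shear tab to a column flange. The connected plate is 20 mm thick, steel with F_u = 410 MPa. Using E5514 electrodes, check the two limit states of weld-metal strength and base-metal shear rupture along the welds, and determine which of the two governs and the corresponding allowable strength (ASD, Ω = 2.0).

R_n/Ω ≈ 1140 kN (weld metal governs)

E55XX → F_EXX = 550 MPa.
t_e = 0.707 × 16 = 11.31 mm; L = 610 mm.
Weld metal: R_n/Ω = (1/2.0) × 0.6 × 550 × 11.31 × 610 × 10⁻³ = 1139 kN.
Base metal (shear rupture): R_n/Ω = (1/2.0) × 0.6 × 410 × 20 × 610 × 10⁻³ = 1501 kN.
Governing: weld metal.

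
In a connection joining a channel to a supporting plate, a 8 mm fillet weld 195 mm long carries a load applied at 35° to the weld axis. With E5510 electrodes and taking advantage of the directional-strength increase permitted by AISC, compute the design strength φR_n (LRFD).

φR_n ≈ 332 kN

E55XX → F_EXX = 550 MPa.
t_e = 0.707 × 8 = 5.656 mm; A_we = 5.656 × 195 = 1103 mm².
Directional factor: 1.0 + 0.5 sin^1.5(35°) = 1.217.
F_nw = 0.6 × 550 × 1.217 = 401.7 MPa.
φR_n = 0.75 × 401.7 × 1103 × 10⁻³ = 332.3 kN.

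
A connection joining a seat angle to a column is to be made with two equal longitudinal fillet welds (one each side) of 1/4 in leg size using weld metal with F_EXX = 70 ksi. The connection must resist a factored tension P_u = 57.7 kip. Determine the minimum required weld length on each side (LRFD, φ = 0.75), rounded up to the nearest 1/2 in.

L = 5.5 in on each side

Throat t_e = 0.707 × 0.25 = 0.1767 in.
φr_n = 0.75 × 0.6 × 70 × 0.1767 = 5.568 kip/in.
L_req = P_u / φr_n = 57.7 / 5.568 = 10.36 in total.
Per side: 10.36 / 2 = 5.182 in.
Round up → use L = 5.5 in on each side.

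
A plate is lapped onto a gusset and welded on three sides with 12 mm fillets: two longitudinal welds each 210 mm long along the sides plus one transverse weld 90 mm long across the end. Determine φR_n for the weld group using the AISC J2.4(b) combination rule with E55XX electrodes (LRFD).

E55XX → F_EXX = 550 MPa.
t_e = 0.707 × 12 = 8.484 mm.
R_nwl = 0.6 × 550 × 8.484 × 420 × 10⁻³ = 1176 kN (longitudinal, 2 welds).
R_nwt = 0.6 × 550 × 8.484 × 90 × 10⁻³ = 252 kN (transverse, base value).
(i) R_nwl + R_nwt = 1428 kN; (ii) 0.85 R_nwl + 1.5 R_nwt = 1377 kN.
R_n = max = 1428 kN [governs: (i)]; φR_n = 1071 kN.

φR_n ≈ 1070 kN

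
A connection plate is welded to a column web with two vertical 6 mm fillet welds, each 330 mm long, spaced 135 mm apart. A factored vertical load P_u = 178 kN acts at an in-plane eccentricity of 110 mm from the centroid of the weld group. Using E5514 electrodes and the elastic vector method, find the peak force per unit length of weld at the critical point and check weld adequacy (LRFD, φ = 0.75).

E55XX → F_EXX = 550 MPa.
Total weld length L_w = 660 mm. Treat welds as unit-width lines.
Polar moment about centroid: J = 2[d³/12 + d(b/2)²] = 2[330³/12 + 330×67.5²] = 8997000 mm³.
Direct shear f_v = P/L_w = 178×10³ / 660 = 269.7 N/mm (vertical).
Torsion M = P·e = 178×10³ × 110 = 19580000 N·mm.
Critical point at (x, y) = (67.5, 165) from centroid. f_tx = M·y/J = 359.1 N/mm; f_ty = M·x/J = 146.9 N/mm.
Resultant f_max = √[f_tx² + (f_v + f_ty)²] = √[359.1² + (269.7 + 146.9)²] = 550 N/mm.
Capacity per unit length: φr_n = 0.75 × 0.6 × 550 × (0.707 × 6) = 1050 N/mm.
550 ≤ 1050 → adequate.

f_max ≈ 550 N/mm; adequate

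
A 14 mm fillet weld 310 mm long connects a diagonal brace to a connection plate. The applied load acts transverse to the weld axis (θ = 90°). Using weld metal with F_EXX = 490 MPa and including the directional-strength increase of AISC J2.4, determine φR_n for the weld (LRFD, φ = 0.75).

φR_n ≈ 1010 kN

t_e = 0.707 × 14 = 9.898 mm; A_we = 9.898 × 310 = 3068 mm².
Directional factor: 1.0 + 0.5 sin^1.5(90°) = 1.5.
F_nw = 0.6 × 490 × 1.5 = 441 MPa.
φR_n = 0.75 × 441 × 3068 × 10⁻³ = 1015 kN.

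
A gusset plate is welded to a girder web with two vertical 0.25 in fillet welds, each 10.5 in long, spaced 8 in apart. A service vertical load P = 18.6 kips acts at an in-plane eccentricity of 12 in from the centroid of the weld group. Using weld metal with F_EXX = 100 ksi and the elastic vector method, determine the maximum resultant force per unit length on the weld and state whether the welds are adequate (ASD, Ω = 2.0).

f_max ≈ 3.4 kip/in; adequate

Total weld length L_w = 21 in. Treat welds as unit-width lines.
Polar moment about centroid: J = 2[d³/12 + d(b/2)²] = 2[10.5³/12 + 10.5×4²] = 528.9 in³.
Direct shear f_v = P/L_w = 18.6 / 21 = 0.8857 kip/in (vertical).
Torsion M = P·e = 18.6 × 12 = 223.2 kip·in.
Critical point at (x, y) = (4, 5.25) from centroid. f_tx = M·y/J = 2.215 kip/in; f_ty = M·x/J = 1.688 kip/in.
Resultant f_max = √[f_tx² + (f_v + f_ty)²] = √[2.215² + (0.8857 + 1.688)²] = 3.396 kip/in.
Capacity per unit length: r_n/Ω = (1/2.0) × 0.6 × 100 × (0.707 × 0.25) = 5.302 kip/in.
3.396 ≤ 5.302 → adequate.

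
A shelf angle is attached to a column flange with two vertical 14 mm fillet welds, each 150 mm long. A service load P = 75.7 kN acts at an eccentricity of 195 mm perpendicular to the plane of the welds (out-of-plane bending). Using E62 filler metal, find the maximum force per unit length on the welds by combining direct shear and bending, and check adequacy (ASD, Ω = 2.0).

E62XX → F_EXX = 620 MPa.
L_w = 2 × 150 = 300 mm; section modulus (unit throat) S = 2 × L²/6 = 7500 mm².
Direct shear f_v = P/L_w = 75.7×10³/300 = 252.3 N/mm.
Moment M = P × e = 75.7×10³ × 195 = 14762000 N·mm; bending f_b = M/S = 1968 N/mm.
f_max = √(f_v² + f_b²) = √(252.3² + 1968²) = 1984 N/mm.
r_n/Ω = (1/2.0) × 0.6 × 620 × (0.707 × 14) = 1841 N/mm → NOT adequate.

f_max ≈ 1980 N/mm; NOT adequate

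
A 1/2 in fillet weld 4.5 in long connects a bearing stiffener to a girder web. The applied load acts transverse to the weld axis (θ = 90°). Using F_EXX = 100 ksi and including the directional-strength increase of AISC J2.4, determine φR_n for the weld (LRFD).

φR_n ≈ 107 kips

t_e = 0.707 × 0.5 = 0.3535 in; A_we = 0.3535 × 4.5 = 1.591 in².
Directional factor: 1.0 + 0.5 sin^1.5(90°) = 1.5.
F_nw = 0.6 × 100 × 1.5 = 90 ksi.
φR_n = 0.75 × 90 × 1.591 = 107.4 kips.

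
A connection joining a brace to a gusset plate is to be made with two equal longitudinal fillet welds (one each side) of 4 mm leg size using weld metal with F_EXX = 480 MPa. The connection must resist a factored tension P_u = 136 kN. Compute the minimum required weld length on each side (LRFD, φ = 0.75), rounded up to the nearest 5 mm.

Throat t_e = 0.707 × 4 = 2.828 mm.
φr_n = 0.75 × 0.6 × 480 × 2.828 × 10⁻³ = 0.6108 kN/mm.
L_req = P_u / φr_n = 136 / 0.6108 = 222.6 mm total.
Per side: 222.6 / 2 = 111.3 mm.
Round up → use L = 115 mm on each side.

L = 115 mm on each side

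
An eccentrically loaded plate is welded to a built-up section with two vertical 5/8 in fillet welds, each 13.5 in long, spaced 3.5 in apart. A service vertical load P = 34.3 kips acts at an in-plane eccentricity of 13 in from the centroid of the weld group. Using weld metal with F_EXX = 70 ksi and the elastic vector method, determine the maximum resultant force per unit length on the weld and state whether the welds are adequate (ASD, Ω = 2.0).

f_max ≈ 6.74 kip/in; adequate

Total weld length L_w = 27 in. Treat welds as unit-width lines.
Polar moment about centroid: J = 2[d³/12 + d(b/2)²] = 2[13.5³/12 + 13.5×1.75²] = 492.8 in³.
Direct shear f_v = P/L_w = 34.3 / 27 = 1.27 kip/in (vertical).
Torsion M = P·e = 34.3 × 13 = 445.9 kip·in.
Critical point at (x, y) = (1.75, 6.75) from centroid. f_tx = M·y/J = 6.108 kip/in; f_ty = M·x/J = 1.584 kip/in.
Resultant f_max = √[f_tx² + (f_v + f_ty)²] = √[6.108² + (1.27 + 1.584)²] = 6.742 kip/in.
Capacity per unit length: r_n/Ω = (1/2.0) × 0.6 × 70 × (0.707 × 0.625) = 9.279 kip/in.
6.742 ≤ 9.279 → adequate.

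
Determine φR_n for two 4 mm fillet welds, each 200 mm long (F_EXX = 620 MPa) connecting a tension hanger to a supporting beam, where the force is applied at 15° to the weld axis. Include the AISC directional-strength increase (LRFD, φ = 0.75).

t_e = 0.707 × 4 = 2.828 mm; A_we = 2.828 × 400 = 1131 mm².
Directional factor: 1.0 + 0.5 sin^1.5(15°) = 1.066.
F_nw = 0.6 × 620 × 1.066 = 396.5 MPa.
φR_n = 0.75 × 396.5 × 1131 × 10⁻³ = 336.4 kN.

φR_n ≈ 336 kN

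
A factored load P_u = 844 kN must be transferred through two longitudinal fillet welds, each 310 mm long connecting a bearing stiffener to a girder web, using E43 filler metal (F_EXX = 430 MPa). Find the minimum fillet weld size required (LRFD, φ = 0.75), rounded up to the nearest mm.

Total weld length L = 620 mm.
Required throat t_e = P_u / (φ × 0.6 F_EXX × L) = 844 / (0.75 × 0.6 × 430 × 620 × 10⁻³) = 7.035 mm.
Required leg w = t_e / 0.707 = 9.951 mm → use 10 mm.

w = 10 mm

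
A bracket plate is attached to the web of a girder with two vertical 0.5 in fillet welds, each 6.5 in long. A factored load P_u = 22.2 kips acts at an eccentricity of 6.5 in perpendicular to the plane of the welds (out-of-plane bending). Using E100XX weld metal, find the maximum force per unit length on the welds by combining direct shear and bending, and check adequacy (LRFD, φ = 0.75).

E100XX → F_EXX = 100 ksi.
L_w = 2 × 6.5 = 13 in; section modulus (unit throat) S = 2 × L²/6 = 14.08 in².
Direct shear f_v = P/L_w = 22.2/13 = 1.708 kip/in.
Moment M = P × e = 22.2 × 6.5 = 144.3 kip·in; bending f_b = M/S = 10.25 kip/in.
f_max = √(f_v² + f_b²) = √(1.708² + 10.25²) = 10.39 kip/in.
φr_n = 0.75 × 0.6 × 100 × (0.707 × 0.5) = 15.91 kip/in → adequate.

f_max ≈ 10.4 kip/in; adequate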